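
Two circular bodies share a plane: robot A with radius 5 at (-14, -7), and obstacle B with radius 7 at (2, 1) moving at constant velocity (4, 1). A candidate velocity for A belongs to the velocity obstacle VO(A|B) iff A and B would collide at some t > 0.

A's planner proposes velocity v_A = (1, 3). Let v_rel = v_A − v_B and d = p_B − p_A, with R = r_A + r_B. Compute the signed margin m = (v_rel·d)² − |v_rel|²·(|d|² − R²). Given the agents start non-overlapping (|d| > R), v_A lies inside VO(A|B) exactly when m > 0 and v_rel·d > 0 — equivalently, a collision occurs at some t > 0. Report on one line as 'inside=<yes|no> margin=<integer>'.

d = (16, 8),  |d|² = 320;  R = 5+7 = 12,  c = 320−12² = 176
v_rel = (-3, 2),  |v_rel|² = 13;  v_rel·d = (-3)·(16) + (2)·(8) = -32
13·t² + 64·t + 176 = 0  ⇒  m = (-32)² − 13·176 = -1264
m = -1264 < 0,  v_rel·d = -32 < 0  ⇒  outside

inside=no margin=-1264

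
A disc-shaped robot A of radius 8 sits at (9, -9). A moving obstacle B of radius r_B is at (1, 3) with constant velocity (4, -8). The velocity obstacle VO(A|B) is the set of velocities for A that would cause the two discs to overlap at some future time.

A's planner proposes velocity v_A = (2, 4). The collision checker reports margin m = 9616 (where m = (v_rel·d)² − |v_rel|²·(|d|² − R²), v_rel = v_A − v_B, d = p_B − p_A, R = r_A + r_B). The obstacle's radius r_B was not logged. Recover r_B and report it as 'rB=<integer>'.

m = 9616
d = (-8, 12);  v_rel = (-2, 12),  |v_rel|² = 148
v_rel×d = (-2)·(12) − (12)·(-8) = 72
since m = R²·148 − 72²:  R² = (5184 + 9616) / 148 = 100
R = √100 = 10  ⇒  r_B = 10 − 8 = 2

rB=2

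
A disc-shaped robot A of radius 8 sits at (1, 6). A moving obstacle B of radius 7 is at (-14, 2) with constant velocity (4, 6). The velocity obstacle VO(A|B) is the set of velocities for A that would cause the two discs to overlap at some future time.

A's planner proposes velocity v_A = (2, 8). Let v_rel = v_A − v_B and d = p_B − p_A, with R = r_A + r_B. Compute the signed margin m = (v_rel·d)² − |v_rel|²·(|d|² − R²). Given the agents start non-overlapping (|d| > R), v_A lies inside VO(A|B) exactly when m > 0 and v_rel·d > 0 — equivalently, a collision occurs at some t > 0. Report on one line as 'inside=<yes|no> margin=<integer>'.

d = (-15, -4),  |d|² = 241;  R = 8+7 = 15,  c = 241−15² = 16
v_rel = (-2, 2),  |v_rel|² = 8;  v_rel·d = (-2)·(-15) + (2)·(-4) = 22
8·t² − 44·t + 16 = 0  ⇒  m = 22² − 8·16 = 356
m = 356 > 0,  v_rel·d = 22 > 0  ⇒  inside

inside=yes margin=356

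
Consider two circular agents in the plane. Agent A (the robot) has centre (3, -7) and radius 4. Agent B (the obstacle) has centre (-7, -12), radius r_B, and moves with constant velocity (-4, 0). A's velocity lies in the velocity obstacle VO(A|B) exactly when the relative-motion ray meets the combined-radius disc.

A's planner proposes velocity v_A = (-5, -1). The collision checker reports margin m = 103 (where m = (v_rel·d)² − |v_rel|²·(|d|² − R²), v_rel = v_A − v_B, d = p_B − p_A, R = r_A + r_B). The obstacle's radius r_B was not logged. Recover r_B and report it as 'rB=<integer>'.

m = 103
d = (-10, -5);  v_rel = (-1, -1),  |v_rel|² = 2
v_rel×d = (-1)·(-5) − (-1)·(-10) = -5
since m = R²·2 − (-5)²:  R² = (25 + 103) / 2 = 64
R = √64 = 8  ⇒  r_B = 8 − 4 = 4

rB=4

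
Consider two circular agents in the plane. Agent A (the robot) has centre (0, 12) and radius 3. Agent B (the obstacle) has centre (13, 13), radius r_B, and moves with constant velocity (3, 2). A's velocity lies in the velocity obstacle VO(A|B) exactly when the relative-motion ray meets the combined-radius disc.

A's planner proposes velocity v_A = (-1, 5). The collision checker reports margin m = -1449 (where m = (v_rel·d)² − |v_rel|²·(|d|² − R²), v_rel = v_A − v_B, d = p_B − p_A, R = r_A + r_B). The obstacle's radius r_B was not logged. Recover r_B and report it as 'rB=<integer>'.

m = -1449
d = (13, 1);  v_rel = (-4, 3),  |v_rel|² = 25
v_rel×d = (-4)·(1) − (3)·(13) = -43
since m = R²·25 − (-43)²:  R² = (1849 + -1449) / 25 = 16
R = √16 = 4  ⇒  r_B = 4 − 3 = 1

rB=1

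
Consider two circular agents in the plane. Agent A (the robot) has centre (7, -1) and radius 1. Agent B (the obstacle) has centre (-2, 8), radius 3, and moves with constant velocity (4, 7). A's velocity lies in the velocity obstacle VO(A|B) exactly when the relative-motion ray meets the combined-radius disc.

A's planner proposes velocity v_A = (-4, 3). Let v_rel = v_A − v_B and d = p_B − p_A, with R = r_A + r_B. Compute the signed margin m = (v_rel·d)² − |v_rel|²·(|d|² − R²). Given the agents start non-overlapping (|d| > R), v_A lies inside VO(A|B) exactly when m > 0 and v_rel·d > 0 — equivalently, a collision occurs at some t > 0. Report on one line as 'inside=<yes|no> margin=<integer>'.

d = (-9, 9),  |d|² = 162;  R = 1+3 = 4,  c = 162−4² = 146
v_rel = (-8, -4),  |v_rel|² = 80;  v_rel·d = (-8)·(-9) + (-4)·(9) = 36
80·t² − 72·t + 146 = 0  ⇒  m = 36² − 80·146 = -10384
m = -10384 < 0,  v_rel·d = 36 > 0  ⇒  outside

inside=no margin=-10384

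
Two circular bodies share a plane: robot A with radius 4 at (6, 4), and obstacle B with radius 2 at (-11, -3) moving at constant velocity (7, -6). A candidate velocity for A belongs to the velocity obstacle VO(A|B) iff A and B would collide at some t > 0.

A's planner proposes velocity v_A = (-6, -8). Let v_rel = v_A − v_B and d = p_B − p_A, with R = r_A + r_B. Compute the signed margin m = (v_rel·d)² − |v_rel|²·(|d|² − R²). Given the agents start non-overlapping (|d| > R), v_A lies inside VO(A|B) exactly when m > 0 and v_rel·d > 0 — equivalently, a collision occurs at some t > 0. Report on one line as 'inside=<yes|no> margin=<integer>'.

d = (-17, -7),  |d|² = 338;  R = 4+2 = 6,  c = 338−6² = 302
v_rel = (-13, -2),  |v_rel|² = 173;  v_rel·d = (-13)·(-17) + (-2)·(-7) = 235
173·t² − 470·t + 302 = 0  ⇒  m = 235² − 173·302 = 2979
m = 2979 > 0,  v_rel·d = 235 > 0  ⇒  inside

inside=yes margin=2979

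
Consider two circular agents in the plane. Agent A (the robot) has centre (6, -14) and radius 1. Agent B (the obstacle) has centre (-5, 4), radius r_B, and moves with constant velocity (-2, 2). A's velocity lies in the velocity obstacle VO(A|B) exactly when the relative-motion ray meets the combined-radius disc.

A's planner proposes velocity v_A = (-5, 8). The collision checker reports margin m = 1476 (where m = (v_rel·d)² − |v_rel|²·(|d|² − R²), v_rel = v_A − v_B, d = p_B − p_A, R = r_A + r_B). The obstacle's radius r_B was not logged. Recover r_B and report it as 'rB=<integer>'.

m = 1476
d = (-11, 18);  v_rel = (-3, 6),  |v_rel|² = 45
v_rel×d = (-3)·(18) − (6)·(-11) = 12
since m = R²·45 − 12²:  R² = (144 + 1476) / 45 = 36
R = √36 = 6  ⇒  r_B = 6 − 1 = 5

rB=5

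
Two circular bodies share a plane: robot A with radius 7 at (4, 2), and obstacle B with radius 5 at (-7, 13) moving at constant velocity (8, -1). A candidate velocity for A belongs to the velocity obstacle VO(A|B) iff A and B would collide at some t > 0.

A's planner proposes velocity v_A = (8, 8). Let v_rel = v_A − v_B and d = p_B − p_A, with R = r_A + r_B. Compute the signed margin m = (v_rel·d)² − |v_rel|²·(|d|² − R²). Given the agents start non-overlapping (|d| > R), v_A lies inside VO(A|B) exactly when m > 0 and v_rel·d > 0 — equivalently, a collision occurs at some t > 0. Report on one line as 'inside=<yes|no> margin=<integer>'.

d = (-11, 11),  |d|² = 242;  R = 7+5 = 12,  c = 242−12² = 98
v_rel = (0, 9),  |v_rel|² = 81;  v_rel·d = (0)·(-11) + (9)·(11) = 99
81·t² − 198·t + 98 = 0  ⇒  m = 99² − 81·98 = 1863
m = 1863 > 0,  v_rel·d = 99 > 0  ⇒  inside

inside=yes margin=1863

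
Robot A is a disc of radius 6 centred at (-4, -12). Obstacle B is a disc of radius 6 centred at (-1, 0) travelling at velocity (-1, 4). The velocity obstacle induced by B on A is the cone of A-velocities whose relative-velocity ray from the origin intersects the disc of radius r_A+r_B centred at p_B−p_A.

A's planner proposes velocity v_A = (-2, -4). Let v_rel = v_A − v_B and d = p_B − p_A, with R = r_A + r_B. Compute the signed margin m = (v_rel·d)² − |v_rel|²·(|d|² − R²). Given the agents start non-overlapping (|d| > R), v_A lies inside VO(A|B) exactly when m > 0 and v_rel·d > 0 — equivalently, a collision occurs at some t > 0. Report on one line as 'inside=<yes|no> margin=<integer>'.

d = (3, 12),  |d|² = 153;  R = 6+6 = 12,  c = 153−12² = 9
v_rel = (-1, -8),  |v_rel|² = 65;  v_rel·d = (-1)·(3) + (-8)·(12) = -99
65·t² + 198·t + 9 = 0  ⇒  m = (-99)² − 65·9 = 9216
m = 9216 > 0,  v_rel·d = -99 < 0  ⇒  outside

inside=no margin=9216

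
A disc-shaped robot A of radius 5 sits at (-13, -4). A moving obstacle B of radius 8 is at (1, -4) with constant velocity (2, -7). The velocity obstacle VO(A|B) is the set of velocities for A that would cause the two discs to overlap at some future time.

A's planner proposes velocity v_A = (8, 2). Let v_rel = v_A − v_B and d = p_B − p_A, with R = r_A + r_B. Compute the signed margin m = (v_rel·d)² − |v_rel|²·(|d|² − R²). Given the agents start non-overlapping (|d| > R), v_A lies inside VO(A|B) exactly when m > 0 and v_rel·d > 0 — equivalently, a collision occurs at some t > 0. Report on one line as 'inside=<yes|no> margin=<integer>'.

d = (14, 0),  |d|² = 196;  R = 5+8 = 13,  c = 196−13² = 27
v_rel = (6, 9),  |v_rel|² = 117;  v_rel·d = (6)·(14) + (9)·(0) = 84
117·t² − 168·t + 27 = 0  ⇒  m = 84² − 117·27 = 3897
m = 3897 > 0,  v_rel·d = 84 > 0  ⇒  inside

inside=yes margin=3897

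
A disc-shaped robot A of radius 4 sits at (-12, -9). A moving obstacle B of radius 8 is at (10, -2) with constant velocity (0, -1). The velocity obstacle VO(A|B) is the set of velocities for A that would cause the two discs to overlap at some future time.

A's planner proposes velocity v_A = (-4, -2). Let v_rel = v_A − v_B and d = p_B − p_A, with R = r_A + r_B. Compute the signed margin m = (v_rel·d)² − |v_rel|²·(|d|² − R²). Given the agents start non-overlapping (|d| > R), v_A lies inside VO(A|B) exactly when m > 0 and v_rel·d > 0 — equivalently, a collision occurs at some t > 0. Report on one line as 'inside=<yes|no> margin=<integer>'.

d = (22, 7),  |d|² = 533;  R = 4+8 = 12,  c = 533−12² = 389
v_rel = (-4, -1),  |v_rel|² = 17;  v_rel·d = (-4)·(22) + (-1)·(7) = -95
17·t² + 190·t + 389 = 0  ⇒  m = (-95)² − 17·389 = 2412
m = 2412 > 0,  v_rel·d = -95 < 0  ⇒  outside

inside=no margin=2412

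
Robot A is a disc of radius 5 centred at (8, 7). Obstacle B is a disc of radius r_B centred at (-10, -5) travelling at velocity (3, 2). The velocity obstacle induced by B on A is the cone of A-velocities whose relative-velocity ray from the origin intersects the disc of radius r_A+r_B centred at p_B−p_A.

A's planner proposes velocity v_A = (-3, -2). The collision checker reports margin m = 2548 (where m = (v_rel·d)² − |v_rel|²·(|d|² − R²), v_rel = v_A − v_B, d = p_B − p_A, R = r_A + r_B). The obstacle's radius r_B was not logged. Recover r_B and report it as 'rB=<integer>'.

m = 2548
d = (-18, -12);  v_rel = (-6, -4),  |v_rel|² = 52
v_rel×d = (-6)·(-12) − (-4)·(-18) = 0
since m = R²·52 − 0²:  R² = (0 + 2548) / 52 = 49
R = √49 = 7  ⇒  r_B = 7 − 5 = 2

rB=2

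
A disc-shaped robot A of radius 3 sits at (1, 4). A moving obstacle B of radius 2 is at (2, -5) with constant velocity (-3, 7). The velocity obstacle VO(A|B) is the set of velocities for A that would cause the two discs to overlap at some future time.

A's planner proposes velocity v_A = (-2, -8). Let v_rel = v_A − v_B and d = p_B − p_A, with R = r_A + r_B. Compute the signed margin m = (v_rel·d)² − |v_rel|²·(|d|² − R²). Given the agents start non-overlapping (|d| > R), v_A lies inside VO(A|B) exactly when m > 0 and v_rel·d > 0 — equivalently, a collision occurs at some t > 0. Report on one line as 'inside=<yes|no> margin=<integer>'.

d = (1, -9),  |d|² = 82;  R = 3+2 = 5,  c = 82−5² = 57
v_rel = (1, -15),  |v_rel|² = 226;  v_rel·d = (1)·(1) + (-15)·(-9) = 136
226·t² − 272·t + 57 = 0  ⇒  m = 136² − 226·57 = 5614
m = 5614 > 0,  v_rel·d = 136 > 0  ⇒  inside

inside=yes margin=5614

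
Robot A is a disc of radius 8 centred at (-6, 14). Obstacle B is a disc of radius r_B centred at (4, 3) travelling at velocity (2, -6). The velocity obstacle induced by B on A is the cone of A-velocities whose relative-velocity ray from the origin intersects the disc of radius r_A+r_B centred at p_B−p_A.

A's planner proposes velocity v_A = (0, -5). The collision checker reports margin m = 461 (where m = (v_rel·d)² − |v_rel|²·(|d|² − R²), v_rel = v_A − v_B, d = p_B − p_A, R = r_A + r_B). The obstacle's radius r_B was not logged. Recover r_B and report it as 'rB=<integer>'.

m = 461
d = (10, -11);  v_rel = (-2, 1),  |v_rel|² = 5
v_rel×d = (-2)·(-11) − (1)·(10) = 12
since m = R²·5 − 12²:  R² = (144 + 461) / 5 = 121
R = √121 = 11  ⇒  r_B = 11 − 8 = 3

rB=3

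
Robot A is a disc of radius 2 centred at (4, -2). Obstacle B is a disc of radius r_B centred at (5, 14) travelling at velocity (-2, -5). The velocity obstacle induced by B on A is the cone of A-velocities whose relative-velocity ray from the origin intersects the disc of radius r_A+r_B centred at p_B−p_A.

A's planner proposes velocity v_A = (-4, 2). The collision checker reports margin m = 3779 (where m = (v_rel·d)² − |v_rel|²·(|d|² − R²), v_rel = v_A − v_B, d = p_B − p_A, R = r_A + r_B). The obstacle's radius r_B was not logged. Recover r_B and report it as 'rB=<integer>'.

m = 3779
d = (1, 16);  v_rel = (-2, 7),  |v_rel|² = 53
v_rel×d = (-2)·(16) − (7)·(1) = -39
since m = R²·53 − (-39)²:  R² = (1521 + 3779) / 53 = 100
R = √100 = 10  ⇒  r_B = 10 − 2 = 8

rB=8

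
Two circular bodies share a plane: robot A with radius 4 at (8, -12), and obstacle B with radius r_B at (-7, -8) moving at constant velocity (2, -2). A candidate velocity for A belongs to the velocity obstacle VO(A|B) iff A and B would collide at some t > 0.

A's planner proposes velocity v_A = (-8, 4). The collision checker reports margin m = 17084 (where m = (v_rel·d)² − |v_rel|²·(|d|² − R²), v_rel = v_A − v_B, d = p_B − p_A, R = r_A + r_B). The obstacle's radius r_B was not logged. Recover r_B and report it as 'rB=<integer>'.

m = 17084
d = (-15, 4);  v_rel = (-10, 6),  |v_rel|² = 136
v_rel×d = (-10)·(4) − (6)·(-15) = 50
since m = R²·136 − 50²:  R² = (2500 + 17084) / 136 = 144
R = √144 = 12  ⇒  r_B = 12 − 4 = 8

rB=8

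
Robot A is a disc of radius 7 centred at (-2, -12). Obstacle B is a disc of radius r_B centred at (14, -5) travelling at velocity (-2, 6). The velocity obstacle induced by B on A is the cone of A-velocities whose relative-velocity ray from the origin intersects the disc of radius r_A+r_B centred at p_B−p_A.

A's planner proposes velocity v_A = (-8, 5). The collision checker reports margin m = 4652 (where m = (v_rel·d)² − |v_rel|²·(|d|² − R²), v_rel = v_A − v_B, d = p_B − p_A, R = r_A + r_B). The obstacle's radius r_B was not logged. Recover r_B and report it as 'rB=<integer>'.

m = 4652
d = (16, 7);  v_rel = (-6, -1),  |v_rel|² = 37
v_rel×d = (-6)·(7) − (-1)·(16) = -26
since m = R²·37 − (-26)²:  R² = (676 + 4652) / 37 = 144
R = √144 = 12  ⇒  r_B = 12 − 7 = 5

rB=5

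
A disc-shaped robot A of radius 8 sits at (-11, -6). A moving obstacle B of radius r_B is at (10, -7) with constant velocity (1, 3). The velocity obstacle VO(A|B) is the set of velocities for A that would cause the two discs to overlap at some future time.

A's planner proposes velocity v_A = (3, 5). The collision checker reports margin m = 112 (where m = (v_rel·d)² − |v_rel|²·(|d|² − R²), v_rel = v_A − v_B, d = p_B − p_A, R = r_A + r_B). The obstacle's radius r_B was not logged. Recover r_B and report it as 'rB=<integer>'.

m = 112
d = (21, -1);  v_rel = (2, 2),  |v_rel|² = 8
v_rel×d = (2)·(-1) − (2)·(21) = -44
since m = R²·8 − (-44)²:  R² = (1936 + 112) / 8 = 256
R = √256 = 16  ⇒  r_B = 16 − 8 = 8

rB=8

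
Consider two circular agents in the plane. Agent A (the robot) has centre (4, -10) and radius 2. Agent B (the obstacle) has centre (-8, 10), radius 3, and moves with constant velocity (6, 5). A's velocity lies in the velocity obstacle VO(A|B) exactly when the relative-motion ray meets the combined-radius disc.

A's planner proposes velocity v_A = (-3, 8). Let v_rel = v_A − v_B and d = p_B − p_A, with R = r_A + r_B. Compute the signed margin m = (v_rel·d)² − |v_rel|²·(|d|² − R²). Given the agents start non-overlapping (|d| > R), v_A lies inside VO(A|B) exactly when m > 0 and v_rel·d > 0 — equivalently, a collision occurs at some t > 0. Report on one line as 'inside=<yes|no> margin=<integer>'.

d = (-12, 20),  |d|² = 544;  R = 2+3 = 5,  c = 544−5² = 519
v_rel = (-9, 3),  |v_rel|² = 90;  v_rel·d = (-9)·(-12) + (3)·(20) = 168
90·t² − 336·t + 519 = 0  ⇒  m = 168² − 90·519 = -18486
m = -18486 < 0,  v_rel·d = 168 > 0  ⇒  outside

inside=no margin=-18486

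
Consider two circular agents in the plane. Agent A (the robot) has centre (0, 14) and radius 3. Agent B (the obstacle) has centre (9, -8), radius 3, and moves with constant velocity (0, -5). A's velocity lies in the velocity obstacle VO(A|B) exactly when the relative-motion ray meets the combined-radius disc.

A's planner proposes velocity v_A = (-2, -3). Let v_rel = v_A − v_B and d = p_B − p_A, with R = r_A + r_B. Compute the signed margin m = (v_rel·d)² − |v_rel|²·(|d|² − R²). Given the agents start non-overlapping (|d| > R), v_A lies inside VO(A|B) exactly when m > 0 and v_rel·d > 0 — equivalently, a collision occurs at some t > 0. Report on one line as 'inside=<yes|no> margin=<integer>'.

d = (9, -22),  |d|² = 565;  R = 3+3 = 6,  c = 565−6² = 529
v_rel = (-2, 2),  |v_rel|² = 8;  v_rel·d = (-2)·(9) + (2)·(-22) = -62
8·t² + 124·t + 529 = 0  ⇒  m = (-62)² − 8·529 = -388
m = -388 < 0,  v_rel·d = -62 < 0  ⇒  outside

inside=no margin=-388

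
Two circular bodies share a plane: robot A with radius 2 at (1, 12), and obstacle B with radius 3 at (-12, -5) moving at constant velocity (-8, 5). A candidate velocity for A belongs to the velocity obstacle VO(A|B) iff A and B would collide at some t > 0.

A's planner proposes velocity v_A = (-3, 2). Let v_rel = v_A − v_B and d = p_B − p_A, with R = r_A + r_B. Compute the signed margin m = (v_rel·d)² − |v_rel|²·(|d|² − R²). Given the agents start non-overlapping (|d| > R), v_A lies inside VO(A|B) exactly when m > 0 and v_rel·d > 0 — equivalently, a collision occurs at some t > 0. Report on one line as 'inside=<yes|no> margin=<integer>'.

d = (-13, -17),  |d|² = 458;  R = 2+3 = 5,  c = 458−5² = 433
v_rel = (5, -3),  |v_rel|² = 34;  v_rel·d = (5)·(-13) + (-3)·(-17) = -14
34·t² + 28·t + 433 = 0  ⇒  m = (-14)² − 34·433 = -14526
m = -14526 < 0,  v_rel·d = -14 < 0  ⇒  outside

inside=no margin=-14526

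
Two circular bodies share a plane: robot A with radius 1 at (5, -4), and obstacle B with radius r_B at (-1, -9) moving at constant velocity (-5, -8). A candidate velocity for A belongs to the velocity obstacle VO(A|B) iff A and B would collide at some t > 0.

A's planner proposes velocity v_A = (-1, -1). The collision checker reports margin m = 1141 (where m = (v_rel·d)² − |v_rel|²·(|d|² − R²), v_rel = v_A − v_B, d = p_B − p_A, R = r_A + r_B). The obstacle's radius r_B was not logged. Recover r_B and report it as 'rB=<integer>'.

m = 1141
d = (-6, -5);  v_rel = (4, 7),  |v_rel|² = 65
v_rel×d = (4)·(-5) − (7)·(-6) = 22
since m = R²·65 − 22²:  R² = (484 + 1141) / 65 = 25
R = √25 = 5  ⇒  r_B = 5 − 1 = 4

rB=4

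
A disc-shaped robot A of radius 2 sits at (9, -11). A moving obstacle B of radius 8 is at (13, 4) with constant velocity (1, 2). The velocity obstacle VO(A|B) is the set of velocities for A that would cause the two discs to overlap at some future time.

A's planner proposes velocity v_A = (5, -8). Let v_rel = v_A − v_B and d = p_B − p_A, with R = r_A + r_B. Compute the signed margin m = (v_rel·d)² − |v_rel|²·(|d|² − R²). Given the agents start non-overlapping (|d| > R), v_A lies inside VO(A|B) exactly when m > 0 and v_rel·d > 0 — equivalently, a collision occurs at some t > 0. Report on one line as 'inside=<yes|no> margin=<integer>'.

d = (4, 15),  |d|² = 241;  R = 2+8 = 10,  c = 241−10² = 141
v_rel = (4, -10),  |v_rel|² = 116;  v_rel·d = (4)·(4) + (-10)·(15) = -134
116·t² + 268·t + 141 = 0  ⇒  m = (-134)² − 116·141 = 1600
m = 1600 > 0,  v_rel·d = -134 < 0  ⇒  outside

inside=no margin=1600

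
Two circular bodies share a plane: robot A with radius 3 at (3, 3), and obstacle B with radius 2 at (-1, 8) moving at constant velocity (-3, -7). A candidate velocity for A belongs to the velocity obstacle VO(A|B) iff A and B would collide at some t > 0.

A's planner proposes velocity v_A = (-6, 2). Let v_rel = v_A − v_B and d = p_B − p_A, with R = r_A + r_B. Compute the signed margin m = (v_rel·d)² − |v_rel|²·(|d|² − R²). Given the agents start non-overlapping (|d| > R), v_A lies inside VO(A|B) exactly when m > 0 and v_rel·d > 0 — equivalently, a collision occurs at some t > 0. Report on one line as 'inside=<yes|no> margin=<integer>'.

d = (-4, 5),  |d|² = 41;  R = 3+2 = 5,  c = 41−5² = 16
v_rel = (-3, 9),  |v_rel|² = 90;  v_rel·d = (-3)·(-4) + (9)·(5) = 57
90·t² − 114·t + 16 = 0  ⇒  m = 57² − 90·16 = 1809
m = 1809 > 0,  v_rel·d = 57 > 0  ⇒  inside

inside=yes margin=1809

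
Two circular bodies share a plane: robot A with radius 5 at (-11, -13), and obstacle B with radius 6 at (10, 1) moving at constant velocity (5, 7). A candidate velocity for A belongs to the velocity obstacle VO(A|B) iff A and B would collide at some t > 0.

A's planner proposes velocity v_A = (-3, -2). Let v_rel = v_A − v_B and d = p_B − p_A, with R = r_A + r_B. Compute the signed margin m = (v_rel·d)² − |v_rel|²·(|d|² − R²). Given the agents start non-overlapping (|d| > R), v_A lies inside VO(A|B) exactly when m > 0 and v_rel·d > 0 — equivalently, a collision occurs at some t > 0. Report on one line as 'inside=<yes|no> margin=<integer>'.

d = (21, 14),  |d|² = 637;  R = 5+6 = 11,  c = 637−11² = 516
v_rel = (-8, -9),  |v_rel|² = 145;  v_rel·d = (-8)·(21) + (-9)·(14) = -294
145·t² + 588·t + 516 = 0  ⇒  m = (-294)² − 145·516 = 11616
m = 11616 > 0,  v_rel·d = -294 < 0  ⇒  outside

inside=no margin=11616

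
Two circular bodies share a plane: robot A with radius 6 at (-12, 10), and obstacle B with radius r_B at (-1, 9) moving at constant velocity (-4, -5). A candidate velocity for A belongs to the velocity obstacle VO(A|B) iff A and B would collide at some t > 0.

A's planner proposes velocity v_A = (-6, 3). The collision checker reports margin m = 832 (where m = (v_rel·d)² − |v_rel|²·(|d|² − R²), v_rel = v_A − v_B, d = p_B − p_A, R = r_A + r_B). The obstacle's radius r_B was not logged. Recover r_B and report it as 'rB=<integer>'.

m = 832
d = (11, -1);  v_rel = (-2, 8),  |v_rel|² = 68
v_rel×d = (-2)·(-1) − (8)·(11) = -86
since m = R²·68 − (-86)²:  R² = (7396 + 832) / 68 = 121
R = √121 = 11  ⇒  r_B = 11 − 6 = 5

rB=5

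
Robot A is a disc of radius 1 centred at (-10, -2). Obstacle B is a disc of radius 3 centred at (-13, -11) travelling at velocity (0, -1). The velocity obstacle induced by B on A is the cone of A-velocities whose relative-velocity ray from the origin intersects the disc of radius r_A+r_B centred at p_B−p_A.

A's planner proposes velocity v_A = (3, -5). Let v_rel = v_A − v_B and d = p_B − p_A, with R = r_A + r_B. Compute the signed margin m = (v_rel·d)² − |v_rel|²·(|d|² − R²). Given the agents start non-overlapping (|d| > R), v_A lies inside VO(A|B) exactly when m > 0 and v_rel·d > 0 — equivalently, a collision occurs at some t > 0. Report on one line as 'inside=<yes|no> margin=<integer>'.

d = (-3, -9),  |d|² = 90;  R = 1+3 = 4,  c = 90−4² = 74
v_rel = (3, -4),  |v_rel|² = 25;  v_rel·d = (3)·(-3) + (-4)·(-9) = 27
25·t² − 54·t + 74 = 0  ⇒  m = 27² − 25·74 = -1121
m = -1121 < 0,  v_rel·d = 27 > 0  ⇒  outside

inside=no margin=-1121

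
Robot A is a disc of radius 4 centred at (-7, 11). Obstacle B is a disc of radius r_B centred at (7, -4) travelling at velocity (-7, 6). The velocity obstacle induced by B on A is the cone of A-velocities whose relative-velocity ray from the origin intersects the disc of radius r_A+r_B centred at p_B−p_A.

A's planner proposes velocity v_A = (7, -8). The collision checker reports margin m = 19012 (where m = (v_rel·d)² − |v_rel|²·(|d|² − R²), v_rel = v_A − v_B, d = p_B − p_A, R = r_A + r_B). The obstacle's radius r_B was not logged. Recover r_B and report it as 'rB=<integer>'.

m = 19012
d = (14, -15);  v_rel = (14, -14),  |v_rel|² = 392
v_rel×d = (14)·(-15) − (-14)·(14) = -14
since m = R²·392 − (-14)²:  R² = (196 + 19012) / 392 = 49
R = √49 = 7  ⇒  r_B = 7 − 4 = 3

rB=3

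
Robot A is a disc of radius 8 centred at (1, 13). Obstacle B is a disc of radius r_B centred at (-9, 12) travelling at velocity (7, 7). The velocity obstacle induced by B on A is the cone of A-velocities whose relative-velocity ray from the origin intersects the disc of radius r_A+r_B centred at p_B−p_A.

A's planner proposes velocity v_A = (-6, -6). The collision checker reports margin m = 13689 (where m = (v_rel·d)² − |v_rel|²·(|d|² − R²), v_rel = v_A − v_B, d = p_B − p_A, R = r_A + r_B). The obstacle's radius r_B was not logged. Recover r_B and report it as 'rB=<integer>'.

m = 13689
d = (-10, -1);  v_rel = (-13, -13),  |v_rel|² = 338
v_rel×d = (-13)·(-1) − (-13)·(-10) = -117
since m = R²·338 − (-117)²:  R² = (13689 + 13689) / 338 = 81
R = √81 = 9  ⇒  r_B = 9 − 8 = 1

rB=1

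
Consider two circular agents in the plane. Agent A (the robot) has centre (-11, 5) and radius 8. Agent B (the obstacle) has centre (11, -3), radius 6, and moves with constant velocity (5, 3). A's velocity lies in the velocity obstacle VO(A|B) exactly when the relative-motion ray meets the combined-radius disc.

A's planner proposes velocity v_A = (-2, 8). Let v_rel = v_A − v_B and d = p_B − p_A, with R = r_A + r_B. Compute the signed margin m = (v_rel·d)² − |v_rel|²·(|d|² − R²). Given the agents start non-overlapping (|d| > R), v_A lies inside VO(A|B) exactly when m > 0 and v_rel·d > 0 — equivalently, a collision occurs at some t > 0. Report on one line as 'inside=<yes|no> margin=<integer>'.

d = (22, -8),  |d|² = 548;  R = 8+6 = 14,  c = 548−14² = 352
v_rel = (-7, 5),  |v_rel|² = 74;  v_rel·d = (-7)·(22) + (5)·(-8) = -194
74·t² + 388·t + 352 = 0  ⇒  m = (-194)² − 74·352 = 11588
m = 11588 > 0,  v_rel·d = -194 < 0  ⇒  outside

inside=no margin=11588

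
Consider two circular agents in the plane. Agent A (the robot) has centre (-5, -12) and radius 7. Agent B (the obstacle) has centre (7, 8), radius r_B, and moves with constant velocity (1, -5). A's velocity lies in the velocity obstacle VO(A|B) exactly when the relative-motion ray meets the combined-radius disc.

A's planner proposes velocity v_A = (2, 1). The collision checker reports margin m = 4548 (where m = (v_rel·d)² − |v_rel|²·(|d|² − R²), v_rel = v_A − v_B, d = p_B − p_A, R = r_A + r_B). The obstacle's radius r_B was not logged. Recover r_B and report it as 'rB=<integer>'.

m = 4548
d = (12, 20);  v_rel = (1, 6),  |v_rel|² = 37
v_rel×d = (1)·(20) − (6)·(12) = -52
since m = R²·37 − (-52)²:  R² = (2704 + 4548) / 37 = 196
R = √196 = 14  ⇒  r_B = 14 − 7 = 7

rB=7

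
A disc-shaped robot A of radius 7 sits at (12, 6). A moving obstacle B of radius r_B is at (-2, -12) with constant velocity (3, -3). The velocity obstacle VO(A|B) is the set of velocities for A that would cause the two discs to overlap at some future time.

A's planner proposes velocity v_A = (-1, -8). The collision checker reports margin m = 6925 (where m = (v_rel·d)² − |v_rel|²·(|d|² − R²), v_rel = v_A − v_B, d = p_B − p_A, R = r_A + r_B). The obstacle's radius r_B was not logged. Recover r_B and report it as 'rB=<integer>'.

m = 6925
d = (-14, -18);  v_rel = (-4, -5),  |v_rel|² = 41
v_rel×d = (-4)·(-18) − (-5)·(-14) = 2
since m = R²·41 − 2²:  R² = (4 + 6925) / 41 = 169
R = √169 = 13  ⇒  r_B = 13 − 7 = 6

rB=6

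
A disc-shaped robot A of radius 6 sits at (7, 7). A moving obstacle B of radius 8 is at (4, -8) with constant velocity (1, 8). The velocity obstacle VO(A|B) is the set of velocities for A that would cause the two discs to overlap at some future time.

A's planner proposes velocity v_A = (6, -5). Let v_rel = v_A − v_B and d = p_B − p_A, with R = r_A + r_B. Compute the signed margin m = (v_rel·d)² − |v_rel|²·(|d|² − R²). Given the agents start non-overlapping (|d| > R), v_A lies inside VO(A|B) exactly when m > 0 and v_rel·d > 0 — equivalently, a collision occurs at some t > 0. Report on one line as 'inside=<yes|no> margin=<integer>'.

d = (-3, -15),  |d|² = 234;  R = 6+8 = 14,  c = 234−14² = 38
v_rel = (5, -13),  |v_rel|² = 194;  v_rel·d = (5)·(-3) + (-13)·(-15) = 180
194·t² − 360·t + 38 = 0  ⇒  m = 180² − 194·38 = 25028
m = 25028 > 0,  v_rel·d = 180 > 0  ⇒  inside

inside=yes margin=25028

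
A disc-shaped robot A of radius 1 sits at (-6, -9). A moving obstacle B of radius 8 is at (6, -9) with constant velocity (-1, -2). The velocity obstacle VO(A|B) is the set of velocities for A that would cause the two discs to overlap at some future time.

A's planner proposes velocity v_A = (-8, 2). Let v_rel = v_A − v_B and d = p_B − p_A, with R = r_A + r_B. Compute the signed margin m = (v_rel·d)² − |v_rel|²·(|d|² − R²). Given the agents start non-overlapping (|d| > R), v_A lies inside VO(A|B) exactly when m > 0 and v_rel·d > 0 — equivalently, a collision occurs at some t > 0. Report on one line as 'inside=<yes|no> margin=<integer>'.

d = (12, 0),  |d|² = 144;  R = 1+8 = 9,  c = 144−9² = 63
v_rel = (-7, 4),  |v_rel|² = 65;  v_rel·d = (-7)·(12) + (4)·(0) = -84
65·t² + 168·t + 63 = 0  ⇒  m = (-84)² − 65·63 = 2961
m = 2961 > 0,  v_rel·d = -84 < 0  ⇒  outside

inside=no margin=2961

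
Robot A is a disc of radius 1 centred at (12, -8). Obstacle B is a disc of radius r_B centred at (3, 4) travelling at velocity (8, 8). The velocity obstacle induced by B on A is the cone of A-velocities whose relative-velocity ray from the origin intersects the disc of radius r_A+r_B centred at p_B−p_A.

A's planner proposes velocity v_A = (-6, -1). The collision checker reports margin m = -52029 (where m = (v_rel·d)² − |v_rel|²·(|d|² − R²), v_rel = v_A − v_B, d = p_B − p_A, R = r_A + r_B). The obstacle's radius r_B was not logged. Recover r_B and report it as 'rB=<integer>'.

m = -52029
d = (-9, 12);  v_rel = (-14, -9),  |v_rel|² = 277
v_rel×d = (-14)·(12) − (-9)·(-9) = -249
since m = R²·277 − (-249)²:  R² = (62001 + -52029) / 277 = 36
R = √36 = 6  ⇒  r_B = 6 − 1 = 5

rB=5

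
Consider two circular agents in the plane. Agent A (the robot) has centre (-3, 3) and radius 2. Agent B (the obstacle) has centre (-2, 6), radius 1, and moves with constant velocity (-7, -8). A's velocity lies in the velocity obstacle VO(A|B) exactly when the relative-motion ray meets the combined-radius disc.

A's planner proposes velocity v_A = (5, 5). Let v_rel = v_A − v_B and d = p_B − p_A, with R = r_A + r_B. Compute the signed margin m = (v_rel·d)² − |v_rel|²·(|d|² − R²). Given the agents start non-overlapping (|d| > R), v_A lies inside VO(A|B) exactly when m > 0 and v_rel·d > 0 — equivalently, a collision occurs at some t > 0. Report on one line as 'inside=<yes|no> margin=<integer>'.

d = (1, 3),  |d|² = 10;  R = 2+1 = 3,  c = 10−3² = 1
v_rel = (12, 13),  |v_rel|² = 313;  v_rel·d = (12)·(1) + (13)·(3) = 51
313·t² − 102·t + 1 = 0  ⇒  m = 51² − 313·1 = 2288
m = 2288 > 0,  v_rel·d = 51 > 0  ⇒  inside

inside=yes margin=2288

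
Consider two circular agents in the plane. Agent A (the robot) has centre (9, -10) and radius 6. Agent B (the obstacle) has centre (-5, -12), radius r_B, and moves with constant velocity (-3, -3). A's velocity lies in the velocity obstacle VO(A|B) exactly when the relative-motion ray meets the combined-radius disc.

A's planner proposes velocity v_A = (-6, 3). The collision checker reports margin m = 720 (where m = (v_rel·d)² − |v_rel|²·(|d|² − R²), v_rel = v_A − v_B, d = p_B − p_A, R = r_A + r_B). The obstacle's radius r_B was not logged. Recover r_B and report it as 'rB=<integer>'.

m = 720
d = (-14, -2);  v_rel = (-3, 6),  |v_rel|² = 45
v_rel×d = (-3)·(-2) − (6)·(-14) = 90
since m = R²·45 − 90²:  R² = (8100 + 720) / 45 = 196
R = √196 = 14  ⇒  r_B = 14 − 6 = 8

rB=8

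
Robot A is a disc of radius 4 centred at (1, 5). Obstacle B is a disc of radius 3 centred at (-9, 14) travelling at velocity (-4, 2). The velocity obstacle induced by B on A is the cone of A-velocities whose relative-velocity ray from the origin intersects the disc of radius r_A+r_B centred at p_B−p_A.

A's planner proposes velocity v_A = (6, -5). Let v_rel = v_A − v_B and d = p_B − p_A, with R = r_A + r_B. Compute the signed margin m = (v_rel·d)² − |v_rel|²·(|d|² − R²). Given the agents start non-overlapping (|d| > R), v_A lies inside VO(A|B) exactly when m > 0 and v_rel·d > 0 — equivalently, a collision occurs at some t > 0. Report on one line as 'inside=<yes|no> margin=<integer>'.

d = (-10, 9),  |d|² = 181;  R = 4+3 = 7,  c = 181−7² = 132
v_rel = (10, -7),  |v_rel|² = 149;  v_rel·d = (10)·(-10) + (-7)·(9) = -163
149·t² + 326·t + 132 = 0  ⇒  m = (-163)² − 149·132 = 6901
m = 6901 > 0,  v_rel·d = -163 < 0  ⇒  outside

inside=no margin=6901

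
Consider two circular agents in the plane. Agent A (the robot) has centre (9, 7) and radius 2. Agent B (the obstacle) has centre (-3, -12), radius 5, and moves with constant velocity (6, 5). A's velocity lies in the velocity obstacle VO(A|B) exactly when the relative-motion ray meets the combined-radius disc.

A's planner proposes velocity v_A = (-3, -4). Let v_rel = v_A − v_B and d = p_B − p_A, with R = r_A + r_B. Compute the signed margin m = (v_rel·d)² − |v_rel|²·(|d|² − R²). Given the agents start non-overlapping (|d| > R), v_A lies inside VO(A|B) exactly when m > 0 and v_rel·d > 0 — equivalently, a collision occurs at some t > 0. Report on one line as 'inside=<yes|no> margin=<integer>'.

d = (-12, -19),  |d|² = 505;  R = 2+5 = 7,  c = 505−7² = 456
v_rel = (-9, -9),  |v_rel|² = 162;  v_rel·d = (-9)·(-12) + (-9)·(-19) = 279
162·t² − 558·t + 456 = 0  ⇒  m = 279² − 162·456 = 3969
m = 3969 > 0,  v_rel·d = 279 > 0  ⇒  inside

inside=yes margin=3969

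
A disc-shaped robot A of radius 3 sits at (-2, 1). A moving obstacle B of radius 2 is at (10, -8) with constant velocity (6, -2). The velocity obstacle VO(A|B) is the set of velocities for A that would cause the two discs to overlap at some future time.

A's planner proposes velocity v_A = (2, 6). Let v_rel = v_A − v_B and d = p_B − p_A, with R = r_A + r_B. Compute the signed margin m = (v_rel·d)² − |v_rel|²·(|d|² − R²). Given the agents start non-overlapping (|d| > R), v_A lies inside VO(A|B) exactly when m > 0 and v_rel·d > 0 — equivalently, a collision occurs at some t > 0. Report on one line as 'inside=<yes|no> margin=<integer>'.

d = (12, -9),  |d|² = 225;  R = 3+2 = 5,  c = 225−5² = 200
v_rel = (-4, 8),  |v_rel|² = 80;  v_rel·d = (-4)·(12) + (8)·(-9) = -120
80·t² + 240·t + 200 = 0  ⇒  m = (-120)² − 80·200 = -1600
m = -1600 < 0,  v_rel·d = -120 < 0  ⇒  outside

inside=no margin=-1600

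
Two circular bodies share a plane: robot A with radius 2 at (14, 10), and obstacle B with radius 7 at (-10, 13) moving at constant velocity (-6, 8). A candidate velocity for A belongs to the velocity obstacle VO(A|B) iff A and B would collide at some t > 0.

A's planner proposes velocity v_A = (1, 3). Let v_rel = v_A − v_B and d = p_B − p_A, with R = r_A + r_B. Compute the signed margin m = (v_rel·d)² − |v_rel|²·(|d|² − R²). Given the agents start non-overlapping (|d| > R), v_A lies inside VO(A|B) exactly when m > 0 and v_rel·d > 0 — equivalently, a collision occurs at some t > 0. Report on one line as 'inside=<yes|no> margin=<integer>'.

d = (-24, 3),  |d|² = 585;  R = 2+7 = 9,  c = 585−9² = 504
v_rel = (7, -5),  |v_rel|² = 74;  v_rel·d = (7)·(-24) + (-5)·(3) = -183
74·t² + 366·t + 504 = 0  ⇒  m = (-183)² − 74·504 = -3807
m = -3807 < 0,  v_rel·d = -183 < 0  ⇒  outside

inside=no margin=-3807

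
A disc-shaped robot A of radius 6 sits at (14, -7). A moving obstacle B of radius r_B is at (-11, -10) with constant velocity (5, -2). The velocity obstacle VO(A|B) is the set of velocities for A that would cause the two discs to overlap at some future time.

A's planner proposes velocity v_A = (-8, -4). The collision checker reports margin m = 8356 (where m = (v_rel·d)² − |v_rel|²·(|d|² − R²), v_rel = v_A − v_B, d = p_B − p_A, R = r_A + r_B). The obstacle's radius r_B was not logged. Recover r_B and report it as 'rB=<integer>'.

m = 8356
d = (-25, -3);  v_rel = (-13, -2),  |v_rel|² = 173
v_rel×d = (-13)·(-3) − (-2)·(-25) = -11
since m = R²·173 − (-11)²:  R² = (121 + 8356) / 173 = 49
R = √49 = 7  ⇒  r_B = 7 − 6 = 1

rB=1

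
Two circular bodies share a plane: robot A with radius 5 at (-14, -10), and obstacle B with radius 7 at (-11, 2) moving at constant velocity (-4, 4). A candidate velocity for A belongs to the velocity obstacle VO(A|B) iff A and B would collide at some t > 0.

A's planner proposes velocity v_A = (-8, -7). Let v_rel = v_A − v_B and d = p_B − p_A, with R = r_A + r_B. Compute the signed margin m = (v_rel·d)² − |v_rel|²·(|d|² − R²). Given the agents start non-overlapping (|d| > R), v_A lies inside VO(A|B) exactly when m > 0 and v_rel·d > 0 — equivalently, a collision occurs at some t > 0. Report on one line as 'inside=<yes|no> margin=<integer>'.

d = (3, 12),  |d|² = 153;  R = 5+7 = 12,  c = 153−12² = 9
v_rel = (-4, -11),  |v_rel|² = 137;  v_rel·d = (-4)·(3) + (-11)·(12) = -144
137·t² + 288·t + 9 = 0  ⇒  m = (-144)² − 137·9 = 19503
m = 19503 > 0,  v_rel·d = -144 < 0  ⇒  outside

inside=no margin=19503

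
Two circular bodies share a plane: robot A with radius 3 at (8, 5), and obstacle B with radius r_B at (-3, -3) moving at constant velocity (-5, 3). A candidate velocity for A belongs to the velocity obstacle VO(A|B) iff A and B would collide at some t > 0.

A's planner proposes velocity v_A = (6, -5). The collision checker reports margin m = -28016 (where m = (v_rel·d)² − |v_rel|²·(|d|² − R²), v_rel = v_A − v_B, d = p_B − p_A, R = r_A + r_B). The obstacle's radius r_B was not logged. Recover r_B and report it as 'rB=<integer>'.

m = -28016
d = (-11, -8);  v_rel = (11, -8),  |v_rel|² = 185
v_rel×d = (11)·(-8) − (-8)·(-11) = -176
since m = R²·185 − (-176)²:  R² = (30976 + -28016) / 185 = 16
R = √16 = 4  ⇒  r_B = 4 − 3 = 1

rB=1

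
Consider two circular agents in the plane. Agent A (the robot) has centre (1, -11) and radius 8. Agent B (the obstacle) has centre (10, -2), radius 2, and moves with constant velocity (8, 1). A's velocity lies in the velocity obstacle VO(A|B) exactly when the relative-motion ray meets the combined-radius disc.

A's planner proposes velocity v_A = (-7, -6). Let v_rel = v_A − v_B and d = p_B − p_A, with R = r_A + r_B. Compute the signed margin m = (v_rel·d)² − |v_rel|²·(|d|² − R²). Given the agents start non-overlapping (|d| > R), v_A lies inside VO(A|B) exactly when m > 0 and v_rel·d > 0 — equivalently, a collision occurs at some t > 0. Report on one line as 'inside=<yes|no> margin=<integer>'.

d = (9, 9),  |d|² = 162;  R = 8+2 = 10,  c = 162−10² = 62
v_rel = (-15, -7),  |v_rel|² = 274;  v_rel·d = (-15)·(9) + (-7)·(9) = -198
274·t² + 396·t + 62 = 0  ⇒  m = (-198)² − 274·62 = 22216
m = 22216 > 0,  v_rel·d = -198 < 0  ⇒  outside

inside=no margin=22216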